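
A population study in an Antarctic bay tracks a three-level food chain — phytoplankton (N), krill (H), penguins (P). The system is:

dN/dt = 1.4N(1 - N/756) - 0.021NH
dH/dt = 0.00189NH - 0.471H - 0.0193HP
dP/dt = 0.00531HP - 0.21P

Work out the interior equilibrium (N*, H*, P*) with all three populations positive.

From dP/dt = 0: 0.00531H* = 0.21, so H* = 39.5.
From dN/dt = 0: 1.4(1 - N*/756) = 0.021·39.5, giving N* = 756·(1 - 0.593) = 308.
From dH/dt = 0: 0.00189·308 - 0.471 = 0.0193P*, so P* = 0.11/0.0193 = 5.71.

N* ≈ 308, H* ≈ 39.5, P* ≈ 5.71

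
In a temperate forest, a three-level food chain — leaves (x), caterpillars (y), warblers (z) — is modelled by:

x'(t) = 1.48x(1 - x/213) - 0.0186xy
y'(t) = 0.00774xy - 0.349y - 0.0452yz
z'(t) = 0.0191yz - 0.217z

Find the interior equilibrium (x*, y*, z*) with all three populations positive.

x* ≈ 183, y* ≈ 11.4, z* ≈ 23.5

From dz/dt = 0: 0.0191y* = 0.217, so y* = 11.4.
From dx/dt = 0: 1.48(1 - x*/213) = 0.0186·11.4, giving x* = 213·(1 - 0.143) = 183.
From dy/dt = 0: 0.00774·183 - 0.349 = 0.0452z*, so z* = 1.06/0.0452 = 23.5.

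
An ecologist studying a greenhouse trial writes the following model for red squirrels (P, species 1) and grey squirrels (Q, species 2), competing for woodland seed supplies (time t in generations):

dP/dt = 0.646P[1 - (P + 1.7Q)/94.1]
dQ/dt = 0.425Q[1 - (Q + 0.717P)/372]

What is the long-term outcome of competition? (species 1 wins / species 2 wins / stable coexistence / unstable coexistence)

Compare the nullcline intercepts: K1/α12 = 94.1/1.7 = 55.4 < K2 = 372; K2/α21 = 372/0.717 = 519 > K1 = 94.1.
Since the inequalities point opposite ways, species 2 can invade but species 1 cannot.

species 2 excludes species 1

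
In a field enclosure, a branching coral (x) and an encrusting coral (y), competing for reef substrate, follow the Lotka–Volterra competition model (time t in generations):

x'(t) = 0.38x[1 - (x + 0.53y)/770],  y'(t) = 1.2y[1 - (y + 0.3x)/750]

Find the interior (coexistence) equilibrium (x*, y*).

x* ≈ 443, y* ≈ 617

Setting both brackets to zero gives the nullclines x + 0.53y = 770 and 0.3x + y = 750.
Substituting y = 750 - 0.3x into the first: x(1 - 0.53·0.3) = 770 - 0.53·750.
So x* = 372/0.841 = 443, and then y* = 750 - 0.3·443 = 617.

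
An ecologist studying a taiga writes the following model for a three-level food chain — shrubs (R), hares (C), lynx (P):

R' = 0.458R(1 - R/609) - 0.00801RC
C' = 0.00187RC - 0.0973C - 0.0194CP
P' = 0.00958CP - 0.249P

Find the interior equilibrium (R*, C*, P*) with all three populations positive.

R* ≈ 332, C* ≈ 26, P* ≈ 27

From dP/dt = 0: 0.00958C* = 0.249, so C* = 26.
From dR/dt = 0: 0.458(1 - R*/609) = 0.00801·26, giving R* = 609·(1 - 0.455) = 332.
From dC/dt = 0: 0.00187·332 - 0.0973 = 0.0194P*, so P* = 0.524/0.0194 = 27.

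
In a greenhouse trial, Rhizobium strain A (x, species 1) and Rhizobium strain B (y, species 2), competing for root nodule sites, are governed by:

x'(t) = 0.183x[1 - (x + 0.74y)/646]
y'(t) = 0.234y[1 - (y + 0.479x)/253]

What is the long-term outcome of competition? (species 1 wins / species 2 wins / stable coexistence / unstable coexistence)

species 1 excludes species 2

Compare the nullcline intercepts: K1/α12 = 646/0.74 = 873 > K2 = 253; K2/α21 = 253/0.479 = 528 < K1 = 646.
Since the inequalities point opposite ways, species 1 can invade but species 2 cannot.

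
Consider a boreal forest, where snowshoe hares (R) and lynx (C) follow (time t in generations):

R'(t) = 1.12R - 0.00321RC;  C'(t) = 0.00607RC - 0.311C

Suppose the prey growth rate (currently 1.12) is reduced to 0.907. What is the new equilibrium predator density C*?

C* ≈ 283

At the interior fixed point, setting dR/dt = 0 with R > 0 fixes C* = (prey growth rate)/(RC coefficient) — independent of the other coefficients.
With the change, C* = 0.907/0.00321 = 283; it falls from 349.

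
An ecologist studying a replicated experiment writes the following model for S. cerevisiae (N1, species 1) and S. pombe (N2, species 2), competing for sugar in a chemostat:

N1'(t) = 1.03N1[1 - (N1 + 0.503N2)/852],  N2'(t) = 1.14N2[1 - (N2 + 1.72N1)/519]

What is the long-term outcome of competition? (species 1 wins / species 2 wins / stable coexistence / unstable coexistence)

Compare the nullcline intercepts: K1/α12 = 852/0.503 = 1690 > K2 = 519; K2/α21 = 519/1.72 = 302 < K1 = 852.
Since the inequalities point opposite ways, species 1 can invade but species 2 cannot.

species 1 excludes species 2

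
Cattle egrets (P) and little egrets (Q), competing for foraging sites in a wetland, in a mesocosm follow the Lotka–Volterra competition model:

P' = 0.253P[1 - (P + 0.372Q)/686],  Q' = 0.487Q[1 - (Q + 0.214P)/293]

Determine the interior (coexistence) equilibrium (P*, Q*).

Setting both brackets to zero gives the nullclines P + 0.372Q = 686 and 0.214P + Q = 293.
Substituting Q = 293 - 0.214P into the first: P(1 - 0.372·0.214) = 686 - 0.372·293.
So P* = 577/0.92 = 627, and then Q* = 293 - 0.214·627 = 159.

P* ≈ 627, Q* ≈ 159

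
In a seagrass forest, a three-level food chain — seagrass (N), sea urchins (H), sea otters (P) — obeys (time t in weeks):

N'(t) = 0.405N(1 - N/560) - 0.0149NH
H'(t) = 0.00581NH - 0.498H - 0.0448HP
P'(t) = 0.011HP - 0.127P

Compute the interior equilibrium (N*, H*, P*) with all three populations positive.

From dP/dt = 0: 0.011H* = 0.127, so H* = 11.5.
From dN/dt = 0: 0.405(1 - N*/560) = 0.0149·11.5, giving N* = 560·(1 - 0.425) = 322.
From dH/dt = 0: 0.00581·322 - 0.498 = 0.0448P*, so P* = 1.37/0.0448 = 30.7.

N* ≈ 322, H* ≈ 11.5, P* ≈ 30.7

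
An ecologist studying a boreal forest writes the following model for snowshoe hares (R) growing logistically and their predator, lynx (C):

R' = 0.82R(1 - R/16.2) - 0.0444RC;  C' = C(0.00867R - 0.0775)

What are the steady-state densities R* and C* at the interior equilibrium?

From dC/dt = 0 with C > 0: 0.00867R* = 0.0775, so R* = 8.94.
Substitute into dR/dt = 0: 0.82(1 - 8.94/16.2) = 0.0444C*.
The bracket is 0.448, giving C* = 0.368/0.0444 = 8.28.

R* ≈ 8.94, C* ≈ 8.28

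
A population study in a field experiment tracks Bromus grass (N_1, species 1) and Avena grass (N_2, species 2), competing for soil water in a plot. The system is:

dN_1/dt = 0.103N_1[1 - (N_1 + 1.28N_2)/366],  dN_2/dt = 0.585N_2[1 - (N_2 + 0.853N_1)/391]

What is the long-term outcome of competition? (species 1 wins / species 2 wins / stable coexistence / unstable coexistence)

Compare the nullcline intercepts: K1/α12 = 366/1.28 = 286 < K2 = 391; K2/α21 = 391/0.853 = 458 > K1 = 366.
Since the inequalities point opposite ways, species 2 can invade but species 1 cannot.

species 2 excludes species 1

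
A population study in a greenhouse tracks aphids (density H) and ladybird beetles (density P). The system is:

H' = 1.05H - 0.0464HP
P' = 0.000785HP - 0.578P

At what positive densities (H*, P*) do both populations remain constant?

Set dP/dt = 0 with P > 0: 0.000785H - 0.578 = 0, so H* = 0.578/0.000785 = 736.
Set dH/dt = 0 with H > 0: 1.05 - 0.0464P = 0, so P* = 1.05/0.0464 = 22.6.

H* ≈ 736, P* ≈ 22.6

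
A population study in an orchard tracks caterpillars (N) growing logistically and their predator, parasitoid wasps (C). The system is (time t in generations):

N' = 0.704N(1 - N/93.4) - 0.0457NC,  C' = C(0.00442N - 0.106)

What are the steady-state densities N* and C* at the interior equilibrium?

N* ≈ 24, C* ≈ 11.4

From dC/dt = 0 with C > 0: 0.00442N* = 0.106, so N* = 24.
Substitute into dN/dt = 0: 0.704(1 - 24/93.4) = 0.0457C*.
The bracket is 0.743, giving C* = 0.523/0.0457 = 11.4.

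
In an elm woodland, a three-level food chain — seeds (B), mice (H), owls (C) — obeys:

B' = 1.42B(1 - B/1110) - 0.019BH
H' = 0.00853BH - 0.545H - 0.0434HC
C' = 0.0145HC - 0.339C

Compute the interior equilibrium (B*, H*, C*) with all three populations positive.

From dC/dt = 0: 0.0145H* = 0.339, so H* = 23.4.
From dB/dt = 0: 1.42(1 - B*/1110) = 0.019·23.4, giving B* = 1110·(1 - 0.313) = 763.
From dH/dt = 0: 0.00853·763 - 0.545 = 0.0434C*, so C* = 5.96/0.0434 = 137.

B* ≈ 763, H* ≈ 23.4, C* ≈ 137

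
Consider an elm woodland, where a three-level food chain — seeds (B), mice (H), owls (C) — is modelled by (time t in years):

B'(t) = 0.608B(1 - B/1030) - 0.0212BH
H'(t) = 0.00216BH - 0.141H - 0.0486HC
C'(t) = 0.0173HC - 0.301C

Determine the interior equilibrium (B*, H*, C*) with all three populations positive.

From dC/dt = 0: 0.0173H* = 0.301, so H* = 17.4.
From dB/dt = 0: 0.608(1 - B*/1030) = 0.0212·17.4, giving B* = 1030·(1 - 0.607) = 405.
From dH/dt = 0: 0.00216·405 - 0.141 = 0.0486C*, so C* = 0.734/0.0486 = 15.1.

B* ≈ 405, H* ≈ 17.4, C* ≈ 15.1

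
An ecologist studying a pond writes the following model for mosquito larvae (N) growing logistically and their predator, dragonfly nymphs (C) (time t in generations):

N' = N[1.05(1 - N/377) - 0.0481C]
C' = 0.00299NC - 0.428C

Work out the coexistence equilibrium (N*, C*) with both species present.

N* ≈ 143, C* ≈ 13.5

From dC/dt = 0 with C > 0: 0.00299N* = 0.428, so N* = 143.
Substitute into dN/dt = 0: 1.05(1 - 143/377) = 0.0481C*.
The bracket is 0.62, giving C* = 0.651/0.0481 = 13.5.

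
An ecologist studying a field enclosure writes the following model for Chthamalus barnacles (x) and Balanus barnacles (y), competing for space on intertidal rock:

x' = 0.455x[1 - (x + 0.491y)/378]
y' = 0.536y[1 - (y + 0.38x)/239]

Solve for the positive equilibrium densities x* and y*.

Setting both brackets to zero gives the nullclines x + 0.491y = 378 and 0.38x + y = 239.
Substituting y = 239 - 0.38x into the first: x(1 - 0.491·0.38) = 378 - 0.491·239.
So x* = 261/0.813 = 320, and then y* = 239 - 0.38·320 = 117.

x* ≈ 320, y* ≈ 117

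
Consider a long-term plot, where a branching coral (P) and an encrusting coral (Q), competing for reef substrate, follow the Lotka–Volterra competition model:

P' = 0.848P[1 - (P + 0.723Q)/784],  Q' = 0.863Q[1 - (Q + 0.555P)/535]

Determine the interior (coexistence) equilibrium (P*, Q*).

P* ≈ 663, Q* ≈ 167

Setting both brackets to zero gives the nullclines P + 0.723Q = 784 and 0.555P + Q = 535.
Substituting Q = 535 - 0.555P into the first: P(1 - 0.723·0.555) = 784 - 0.723·535.
So P* = 397/0.599 = 663, and then Q* = 535 - 0.555·663 = 167.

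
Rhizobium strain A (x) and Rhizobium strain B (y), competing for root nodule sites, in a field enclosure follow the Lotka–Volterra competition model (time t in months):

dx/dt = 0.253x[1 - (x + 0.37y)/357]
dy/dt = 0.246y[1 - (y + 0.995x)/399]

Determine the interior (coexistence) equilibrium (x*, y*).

Setting both brackets to zero gives the nullclines x + 0.37y = 357 and 0.995x + y = 399.
Substituting y = 399 - 0.995x into the first: x(1 - 0.37·0.995) = 357 - 0.37·399.
So x* = 209/0.632 = 331, and then y* = 399 - 0.995·331 = 69.3.

x* ≈ 331, y* ≈ 69.3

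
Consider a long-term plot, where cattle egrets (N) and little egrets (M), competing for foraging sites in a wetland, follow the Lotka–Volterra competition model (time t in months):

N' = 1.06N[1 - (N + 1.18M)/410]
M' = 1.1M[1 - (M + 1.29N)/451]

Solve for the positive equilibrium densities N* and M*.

N* ≈ 234, M* ≈ 149

Setting both brackets to zero gives the nullclines N + 1.18M = 410 and 1.29N + M = 451.
Substituting M = 451 - 1.29N into the first: N(1 - 1.18·1.29) = 410 - 1.18·451.
So N* = -122/-0.522 = 234, and then M* = 451 - 1.29·234 = 149.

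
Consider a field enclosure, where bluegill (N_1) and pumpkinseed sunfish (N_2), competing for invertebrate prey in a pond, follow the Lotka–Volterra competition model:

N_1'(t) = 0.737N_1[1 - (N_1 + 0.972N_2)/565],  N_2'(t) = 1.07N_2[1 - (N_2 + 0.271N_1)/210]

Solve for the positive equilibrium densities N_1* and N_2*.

Setting both brackets to zero gives the nullclines N_1 + 0.972N_2 = 565 and 0.271N_1 + N_2 = 210.
Substituting N_2 = 210 - 0.271N_1 into the first: N_1(1 - 0.972·0.271) = 565 - 0.972·210.
So N_1* = 361/0.737 = 490, and then N_2* = 210 - 0.271·490 = 77.2.

N_1* ≈ 490, N_2* ≈ 77.2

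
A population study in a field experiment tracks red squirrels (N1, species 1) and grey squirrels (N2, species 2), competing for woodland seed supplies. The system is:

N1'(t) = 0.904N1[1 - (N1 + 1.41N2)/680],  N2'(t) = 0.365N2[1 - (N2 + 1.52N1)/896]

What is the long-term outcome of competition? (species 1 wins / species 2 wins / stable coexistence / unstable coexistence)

unstable coexistence (outcome depends on initial conditions)

Compare the nullcline intercepts: K1/α12 = 680/1.41 = 482 < K2 = 896; K2/α21 = 896/1.52 = 589 < K1 = 680.
Since both are reversed, neither can invade when rare; the interior point is a saddle.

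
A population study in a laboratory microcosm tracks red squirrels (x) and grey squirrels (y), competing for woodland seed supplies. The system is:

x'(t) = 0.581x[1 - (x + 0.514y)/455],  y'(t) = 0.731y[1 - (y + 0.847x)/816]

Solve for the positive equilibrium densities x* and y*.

x* ≈ 63, y* ≈ 763

Setting both brackets to zero gives the nullclines x + 0.514y = 455 and 0.847x + y = 816.
Substituting y = 816 - 0.847x into the first: x(1 - 0.514·0.847) = 455 - 0.514·816.
So x* = 35.6/0.565 = 63, and then y* = 816 - 0.847·63 = 763.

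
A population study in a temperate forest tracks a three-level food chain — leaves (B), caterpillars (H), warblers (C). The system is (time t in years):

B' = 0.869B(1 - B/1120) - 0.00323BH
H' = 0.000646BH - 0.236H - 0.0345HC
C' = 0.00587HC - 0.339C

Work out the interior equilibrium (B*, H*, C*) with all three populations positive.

B* ≈ 880, H* ≈ 57.8, C* ≈ 9.63

From dC/dt = 0: 0.00587H* = 0.339, so H* = 57.8.
From dB/dt = 0: 0.869(1 - B*/1120) = 0.00323·57.8, giving B* = 1120·(1 - 0.215) = 880.
From dH/dt = 0: 0.000646·880 - 0.236 = 0.0345C*, so C* = 0.332/0.0345 = 9.63.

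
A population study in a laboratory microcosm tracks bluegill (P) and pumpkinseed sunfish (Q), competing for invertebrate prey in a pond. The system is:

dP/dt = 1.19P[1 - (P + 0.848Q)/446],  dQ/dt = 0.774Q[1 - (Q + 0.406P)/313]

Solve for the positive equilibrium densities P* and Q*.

Setting both brackets to zero gives the nullclines P + 0.848Q = 446 and 0.406P + Q = 313.
Substituting Q = 313 - 0.406P into the first: P(1 - 0.848·0.406) = 446 - 0.848·313.
So P* = 181/0.656 = 275, and then Q* = 313 - 0.406·275 = 201.

P* ≈ 275, Q* ≈ 201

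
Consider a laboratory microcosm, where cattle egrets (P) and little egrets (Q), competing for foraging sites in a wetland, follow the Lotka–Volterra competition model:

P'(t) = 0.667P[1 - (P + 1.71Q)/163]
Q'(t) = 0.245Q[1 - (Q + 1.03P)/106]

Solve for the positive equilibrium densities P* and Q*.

P* ≈ 24, Q* ≈ 81.3

Setting both brackets to zero gives the nullclines P + 1.71Q = 163 and 1.03P + Q = 106.
Substituting Q = 106 - 1.03P into the first: P(1 - 1.71·1.03) = 163 - 1.71·106.
So P* = -18.3/-0.761 = 24, and then Q* = 106 - 1.03·24 = 81.3.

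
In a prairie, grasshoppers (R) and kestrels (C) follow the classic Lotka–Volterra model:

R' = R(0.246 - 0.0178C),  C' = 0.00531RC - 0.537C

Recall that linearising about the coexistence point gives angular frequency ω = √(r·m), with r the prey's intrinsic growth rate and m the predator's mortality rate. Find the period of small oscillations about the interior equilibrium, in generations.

T ≈ 17.3 generations

Here r = 0.246 and m = 0.537, so r·m = 0.132.
ω = √0.132 = 0.363 per generation, hence T = 2π/ω ≈ 17.3 generations.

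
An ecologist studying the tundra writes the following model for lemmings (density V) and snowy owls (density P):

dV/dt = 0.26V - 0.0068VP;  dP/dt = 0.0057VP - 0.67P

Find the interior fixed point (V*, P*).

V* ≈ 118, P* ≈ 38.2

Set dP/dt = 0 with P > 0: 0.0057V - 0.67 = 0, so V* = 0.67/0.0057 = 118.
Set dV/dt = 0 with V > 0: 0.26 - 0.0068P = 0, so P* = 0.26/0.0068 = 38.2.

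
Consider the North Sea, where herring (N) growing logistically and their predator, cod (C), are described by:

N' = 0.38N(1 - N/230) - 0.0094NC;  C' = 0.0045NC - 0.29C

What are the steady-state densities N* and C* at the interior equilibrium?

N* ≈ 64.4, C* ≈ 29.1

From dC/dt = 0 with C > 0: 0.0045N* = 0.29, so N* = 64.4.
Substitute into dN/dt = 0: 0.38(1 - 64.4/230) = 0.0094C*.
The bracket is 0.72, giving C* = 0.274/0.0094 = 29.1.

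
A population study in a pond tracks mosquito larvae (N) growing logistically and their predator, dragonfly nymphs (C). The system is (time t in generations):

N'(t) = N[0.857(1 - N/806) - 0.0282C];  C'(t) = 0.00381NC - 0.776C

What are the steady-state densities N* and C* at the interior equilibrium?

From dC/dt = 0 with C > 0: 0.00381N* = 0.776, so N* = 204.
Substitute into dN/dt = 0: 0.857(1 - 204/806) = 0.0282C*.
The bracket is 0.747, giving C* = 0.64/0.0282 = 22.7.

N* ≈ 204, C* ≈ 22.7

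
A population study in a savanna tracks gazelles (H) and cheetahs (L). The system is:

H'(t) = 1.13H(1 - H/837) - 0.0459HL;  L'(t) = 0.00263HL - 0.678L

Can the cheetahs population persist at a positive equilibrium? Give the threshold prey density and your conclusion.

The predator equation gives dL/dt > 0 only when H > 0.678/0.00263 = 258.
Without the predator, H → K = 837. Since 837 > 258, the predator can invade and persist.

Threshold H = 258; K > 258, so yes, the predator persists.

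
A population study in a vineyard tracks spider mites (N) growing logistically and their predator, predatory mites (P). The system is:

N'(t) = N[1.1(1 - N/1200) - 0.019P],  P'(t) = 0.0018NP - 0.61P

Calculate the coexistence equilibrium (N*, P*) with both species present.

N* ≈ 339, P* ≈ 41.5

From dP/dt = 0 with P > 0: 0.0018N* = 0.61, so N* = 339.
Substitute into dN/dt = 0: 1.1(1 - 339/1200) = 0.019P*.
The bracket is 0.718, giving P* = 0.789/0.019 = 41.5.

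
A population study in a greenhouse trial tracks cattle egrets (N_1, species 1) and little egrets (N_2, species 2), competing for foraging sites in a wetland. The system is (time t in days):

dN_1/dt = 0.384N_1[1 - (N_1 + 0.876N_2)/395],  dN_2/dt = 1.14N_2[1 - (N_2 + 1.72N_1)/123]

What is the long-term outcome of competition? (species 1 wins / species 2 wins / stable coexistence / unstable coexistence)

Compare the nullcline intercepts: K1/α12 = 395/0.876 = 451 > K2 = 123; K2/α21 = 123/1.72 = 71.5 < K1 = 395.
Since the inequalities point opposite ways, species 1 can invade but species 2 cannot.

species 1 excludes species 2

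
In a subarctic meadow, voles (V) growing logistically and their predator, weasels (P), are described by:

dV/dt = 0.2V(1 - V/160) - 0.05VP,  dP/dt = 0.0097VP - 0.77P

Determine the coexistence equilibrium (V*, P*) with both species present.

From dP/dt = 0 with P > 0: 0.0097V* = 0.77, so V* = 79.4.
Substitute into dV/dt = 0: 0.2(1 - 79.4/160) = 0.05P*.
The bracket is 0.504, giving P* = 0.101/0.05 = 2.02.

V* ≈ 79.4, P* ≈ 2.02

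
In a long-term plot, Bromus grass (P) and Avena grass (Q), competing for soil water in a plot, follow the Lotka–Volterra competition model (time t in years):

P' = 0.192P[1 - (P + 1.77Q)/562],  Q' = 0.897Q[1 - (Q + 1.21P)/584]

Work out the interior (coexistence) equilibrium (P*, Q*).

Setting both brackets to zero gives the nullclines P + 1.77Q = 562 and 1.21P + Q = 584.
Substituting Q = 584 - 1.21P into the first: P(1 - 1.77·1.21) = 562 - 1.77·584.
So P* = -472/-1.14 = 413, and then Q* = 584 - 1.21·413 = 84.1.

P* ≈ 413, Q* ≈ 84.1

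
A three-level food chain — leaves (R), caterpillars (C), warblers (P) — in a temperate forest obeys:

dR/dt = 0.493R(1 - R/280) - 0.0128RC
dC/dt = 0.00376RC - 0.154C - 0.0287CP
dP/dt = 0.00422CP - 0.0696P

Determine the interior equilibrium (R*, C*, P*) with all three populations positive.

R* ≈ 160, C* ≈ 16.5, P* ≈ 15.6

From dP/dt = 0: 0.00422C* = 0.0696, so C* = 16.5.
From dR/dt = 0: 0.493(1 - R*/280) = 0.0128·16.5, giving R* = 280·(1 - 0.428) = 160.
From dC/dt = 0: 0.00376·160 - 0.154 = 0.0287P*, so P* = 0.448/0.0287 = 15.6.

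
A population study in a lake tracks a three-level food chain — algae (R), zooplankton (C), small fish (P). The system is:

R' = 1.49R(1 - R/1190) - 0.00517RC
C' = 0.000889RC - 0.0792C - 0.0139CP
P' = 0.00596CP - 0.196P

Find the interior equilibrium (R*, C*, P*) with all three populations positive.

From dP/dt = 0: 0.00596C* = 0.196, so C* = 32.9.
From dR/dt = 0: 1.49(1 - R*/1190) = 0.00517·32.9, giving R* = 1190·(1 - 0.114) = 1050.
From dC/dt = 0: 0.000889·1050 - 0.0792 = 0.0139P*, so P* = 0.858/0.0139 = 61.7.

R* ≈ 1050, C* ≈ 32.9, P* ≈ 61.7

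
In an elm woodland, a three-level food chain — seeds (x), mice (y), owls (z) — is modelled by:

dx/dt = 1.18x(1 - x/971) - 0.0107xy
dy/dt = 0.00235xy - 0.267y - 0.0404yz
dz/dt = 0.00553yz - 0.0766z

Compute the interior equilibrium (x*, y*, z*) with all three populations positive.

x* ≈ 849, y* ≈ 13.9, z* ≈ 42.8

From dz/dt = 0: 0.00553y* = 0.0766, so y* = 13.9.
From dx/dt = 0: 1.18(1 - x*/971) = 0.0107·13.9, giving x* = 971·(1 - 0.126) = 849.
From dy/dt = 0: 0.00235·849 - 0.267 = 0.0404z*, so z* = 1.73/0.0404 = 42.8.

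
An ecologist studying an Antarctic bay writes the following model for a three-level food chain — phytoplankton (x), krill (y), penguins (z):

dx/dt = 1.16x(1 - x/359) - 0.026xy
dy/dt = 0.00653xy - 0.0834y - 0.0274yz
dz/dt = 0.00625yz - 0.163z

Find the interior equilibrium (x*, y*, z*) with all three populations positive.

x* ≈ 149, y* ≈ 26.1, z* ≈ 32.5

From dz/dt = 0: 0.00625y* = 0.163, so y* = 26.1.
From dx/dt = 0: 1.16(1 - x*/359) = 0.026·26.1, giving x* = 359·(1 - 0.585) = 149.
From dy/dt = 0: 0.00653·149 - 0.0834 = 0.0274z*, so z* = 0.891/0.0274 = 32.5.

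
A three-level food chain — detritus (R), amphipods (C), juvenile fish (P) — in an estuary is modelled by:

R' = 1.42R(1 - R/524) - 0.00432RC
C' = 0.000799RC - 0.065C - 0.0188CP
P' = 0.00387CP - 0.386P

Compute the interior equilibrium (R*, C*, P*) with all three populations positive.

From dP/dt = 0: 0.00387C* = 0.386, so C* = 99.7.
From dR/dt = 0: 1.42(1 - R*/524) = 0.00432·99.7, giving R* = 524·(1 - 0.303) = 365.
From dC/dt = 0: 0.000799·365 - 0.065 = 0.0188P*, so P* = 0.227/0.0188 = 12.1.

R* ≈ 365, C* ≈ 99.7, P* ≈ 12.1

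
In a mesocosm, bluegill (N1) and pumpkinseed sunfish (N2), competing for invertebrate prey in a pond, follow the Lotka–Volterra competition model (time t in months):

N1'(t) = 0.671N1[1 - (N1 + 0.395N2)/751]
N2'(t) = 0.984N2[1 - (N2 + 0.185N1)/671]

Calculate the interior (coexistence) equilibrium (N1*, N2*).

Setting both brackets to zero gives the nullclines N1 + 0.395N2 = 751 and 0.185N1 + N2 = 671.
Substituting N2 = 671 - 0.185N1 into the first: N1(1 - 0.395·0.185) = 751 - 0.395·671.
So N1* = 486/0.927 = 524, and then N2* = 671 - 0.185·524 = 574.

N1* ≈ 524, N2* ≈ 574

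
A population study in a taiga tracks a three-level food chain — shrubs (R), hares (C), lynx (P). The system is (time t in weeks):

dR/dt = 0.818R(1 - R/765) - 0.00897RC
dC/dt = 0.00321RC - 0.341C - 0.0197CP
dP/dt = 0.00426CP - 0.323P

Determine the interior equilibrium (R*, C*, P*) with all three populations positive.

From dP/dt = 0: 0.00426C* = 0.323, so C* = 75.8.
From dR/dt = 0: 0.818(1 - R*/765) = 0.00897·75.8, giving R* = 765·(1 - 0.831) = 129.
From dC/dt = 0: 0.00321·129 - 0.341 = 0.0197P*, so P* = 0.0729/0.0197 = 3.7.

R* ≈ 129, C* ≈ 75.8, P* ≈ 3.7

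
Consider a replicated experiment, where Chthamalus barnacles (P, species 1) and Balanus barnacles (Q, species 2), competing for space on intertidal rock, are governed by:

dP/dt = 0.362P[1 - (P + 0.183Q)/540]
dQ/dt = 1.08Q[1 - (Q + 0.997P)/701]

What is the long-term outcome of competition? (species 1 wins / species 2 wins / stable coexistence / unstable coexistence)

stable coexistence

Compare the nullcline intercepts: K1/α12 = 540/0.183 = 2950 > K2 = 701; K2/α21 = 701/0.997 = 703 > K1 = 540.
Since both inequalities hold, each species can invade when rare, so the interior equilibrium is stable.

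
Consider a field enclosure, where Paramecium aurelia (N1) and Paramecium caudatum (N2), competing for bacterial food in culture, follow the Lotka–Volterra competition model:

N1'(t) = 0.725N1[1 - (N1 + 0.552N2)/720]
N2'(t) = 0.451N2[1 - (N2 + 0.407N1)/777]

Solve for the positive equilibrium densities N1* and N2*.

Setting both brackets to zero gives the nullclines N1 + 0.552N2 = 720 and 0.407N1 + N2 = 777.
Substituting N2 = 777 - 0.407N1 into the first: N1(1 - 0.552·0.407) = 720 - 0.552·777.
So N1* = 291/0.775 = 375, and then N2* = 777 - 0.407·375 = 624.

N1* ≈ 375, N2* ≈ 624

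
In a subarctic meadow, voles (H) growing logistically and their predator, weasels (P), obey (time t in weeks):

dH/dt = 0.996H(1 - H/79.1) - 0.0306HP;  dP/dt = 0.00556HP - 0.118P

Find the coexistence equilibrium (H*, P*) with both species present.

H* ≈ 21.2, P* ≈ 23.8

From dP/dt = 0 with P > 0: 0.00556H* = 0.118, so H* = 21.2.
Substitute into dH/dt = 0: 0.996(1 - 21.2/79.1) = 0.0306P*.
The bracket is 0.732, giving P* = 0.729/0.0306 = 23.8.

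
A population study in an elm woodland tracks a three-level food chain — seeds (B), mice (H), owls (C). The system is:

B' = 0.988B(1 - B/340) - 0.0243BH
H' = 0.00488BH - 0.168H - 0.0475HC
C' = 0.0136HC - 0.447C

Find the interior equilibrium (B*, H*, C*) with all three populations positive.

From dC/dt = 0: 0.0136H* = 0.447, so H* = 32.9.
From dB/dt = 0: 0.988(1 - B*/340) = 0.0243·32.9, giving B* = 340·(1 - 0.808) = 65.1.
From dH/dt = 0: 0.00488·65.1 - 0.168 = 0.0475C*, so C* = 0.15/0.0475 = 3.16.

B* ≈ 65.1, H* ≈ 32.9, C* ≈ 3.16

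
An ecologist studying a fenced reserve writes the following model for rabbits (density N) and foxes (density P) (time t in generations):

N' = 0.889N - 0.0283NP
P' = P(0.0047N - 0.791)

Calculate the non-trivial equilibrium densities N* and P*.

Set dP/dt = 0 with P > 0: 0.0047N - 0.791 = 0, so N* = 0.791/0.0047 = 168.
Set dN/dt = 0 with N > 0: 0.889 - 0.0283P = 0, so P* = 0.889/0.0283 = 31.4.

N* ≈ 168, P* ≈ 31.4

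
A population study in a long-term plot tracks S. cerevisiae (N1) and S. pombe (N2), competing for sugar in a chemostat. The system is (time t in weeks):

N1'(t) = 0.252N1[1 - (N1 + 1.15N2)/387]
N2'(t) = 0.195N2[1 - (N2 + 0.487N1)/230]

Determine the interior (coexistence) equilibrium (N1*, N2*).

N1* ≈ 278, N2* ≈ 94.4

Setting both brackets to zero gives the nullclines N1 + 1.15N2 = 387 and 0.487N1 + N2 = 230.
Substituting N2 = 230 - 0.487N1 into the first: N1(1 - 1.15·0.487) = 387 - 1.15·230.
So N1* = 122/0.44 = 278, and then N2* = 230 - 0.487·278 = 94.4.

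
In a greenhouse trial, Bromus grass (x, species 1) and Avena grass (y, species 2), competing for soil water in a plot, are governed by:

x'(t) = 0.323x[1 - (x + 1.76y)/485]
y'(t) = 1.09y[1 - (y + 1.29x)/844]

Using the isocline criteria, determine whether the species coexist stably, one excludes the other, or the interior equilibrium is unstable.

species 2 excludes species 1

Compare the nullcline intercepts: K1/α12 = 485/1.76 = 276 < K2 = 844; K2/α21 = 844/1.29 = 654 > K1 = 485.
Since the inequalities point opposite ways, species 2 can invade but species 1 cannot.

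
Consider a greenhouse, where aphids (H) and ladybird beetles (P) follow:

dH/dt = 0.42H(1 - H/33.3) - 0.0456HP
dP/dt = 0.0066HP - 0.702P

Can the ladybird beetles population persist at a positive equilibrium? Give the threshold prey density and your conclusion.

The predator equation gives dP/dt > 0 only when H > 0.702/0.0066 = 106.
Without the predator, H → K = 33.3. Since 33.3 < 106, the predator cannot invade.

Threshold H = 106; K < 106, so no, the predator goes extinct.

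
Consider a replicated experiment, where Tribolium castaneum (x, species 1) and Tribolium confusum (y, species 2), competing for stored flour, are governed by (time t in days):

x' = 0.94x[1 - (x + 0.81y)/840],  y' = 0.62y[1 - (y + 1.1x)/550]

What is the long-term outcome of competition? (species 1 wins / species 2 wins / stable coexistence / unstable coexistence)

species 1 excludes species 2

Compare the nullcline intercepts: K1/α12 = 840/0.81 = 1040 > K2 = 550; K2/α21 = 550/1.1 = 500 < K1 = 840.
Since the inequalities point opposite ways, species 1 can invade but species 2 cannot.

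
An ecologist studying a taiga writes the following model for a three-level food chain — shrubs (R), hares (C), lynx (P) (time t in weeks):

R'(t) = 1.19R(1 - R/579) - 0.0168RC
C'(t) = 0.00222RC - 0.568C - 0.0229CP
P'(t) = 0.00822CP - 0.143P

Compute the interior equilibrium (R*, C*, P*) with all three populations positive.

From dP/dt = 0: 0.00822C* = 0.143, so C* = 17.4.
From dR/dt = 0: 1.19(1 - R*/579) = 0.0168·17.4, giving R* = 579·(1 - 0.246) = 437.
From dC/dt = 0: 0.00222·437 - 0.568 = 0.0229P*, so P* = 0.402/0.0229 = 17.5.

R* ≈ 437, C* ≈ 17.4, P* ≈ 17.5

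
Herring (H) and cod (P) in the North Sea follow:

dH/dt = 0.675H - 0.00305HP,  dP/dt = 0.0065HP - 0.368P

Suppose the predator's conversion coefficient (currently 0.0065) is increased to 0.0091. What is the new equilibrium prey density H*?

H* ≈ 40.4

At the interior fixed point, setting dP/dt = 0 with P > 0 fixes H* = (predator death rate)/(HP coefficient) — independent of the other coefficients.
With the change, H* = 0.368/0.0091 = 40.4; it falls from 56.6.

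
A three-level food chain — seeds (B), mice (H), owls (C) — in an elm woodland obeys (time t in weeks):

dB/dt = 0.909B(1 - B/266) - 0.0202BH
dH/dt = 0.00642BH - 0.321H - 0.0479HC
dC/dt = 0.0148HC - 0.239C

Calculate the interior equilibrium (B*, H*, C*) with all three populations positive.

From dC/dt = 0: 0.0148H* = 0.239, so H* = 16.1.
From dB/dt = 0: 0.909(1 - B*/266) = 0.0202·16.1, giving B* = 266·(1 - 0.359) = 171.
From dH/dt = 0: 0.00642·171 - 0.321 = 0.0479C*, so C* = 0.774/0.0479 = 16.2.

B* ≈ 171, H* ≈ 16.1, C* ≈ 16.2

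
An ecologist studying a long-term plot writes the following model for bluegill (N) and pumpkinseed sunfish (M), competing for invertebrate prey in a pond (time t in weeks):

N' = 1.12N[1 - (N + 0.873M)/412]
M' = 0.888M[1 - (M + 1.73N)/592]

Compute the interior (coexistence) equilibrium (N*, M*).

N* ≈ 205, M* ≈ 237

Setting both brackets to zero gives the nullclines N + 0.873M = 412 and 1.73N + M = 592.
Substituting M = 592 - 1.73N into the first: N(1 - 0.873·1.73) = 412 - 0.873·592.
So N* = -105/-0.51 = 205, and then M* = 592 - 1.73·205 = 237.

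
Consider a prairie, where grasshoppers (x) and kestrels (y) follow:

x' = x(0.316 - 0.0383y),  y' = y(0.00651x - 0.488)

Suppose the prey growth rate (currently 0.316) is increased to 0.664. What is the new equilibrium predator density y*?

At the interior fixed point, setting dx/dt = 0 with x > 0 fixes y* = (prey growth rate)/(xy coefficient) — independent of the other coefficients.
With the change, y* = 0.664/0.0383 = 17.3; it rises from 8.25.

y* ≈ 17.3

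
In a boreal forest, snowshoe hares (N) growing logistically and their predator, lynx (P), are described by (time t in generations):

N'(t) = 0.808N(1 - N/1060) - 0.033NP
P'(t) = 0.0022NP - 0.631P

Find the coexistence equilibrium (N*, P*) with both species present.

From dP/dt = 0 with P > 0: 0.0022N* = 0.631, so N* = 287.
Substitute into dN/dt = 0: 0.808(1 - 287/1060) = 0.033P*.
The bracket is 0.729, giving P* = 0.589/0.033 = 17.9.

N* ≈ 287, P* ≈ 17.9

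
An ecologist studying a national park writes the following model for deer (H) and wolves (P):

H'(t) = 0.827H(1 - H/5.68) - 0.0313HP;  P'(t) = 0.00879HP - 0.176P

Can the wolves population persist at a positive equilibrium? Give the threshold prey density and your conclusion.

The predator equation gives dP/dt > 0 only when H > 0.176/0.00879 = 20.
Without the predator, H → K = 5.68. Since 5.68 < 20, the predator cannot invade.

Threshold H = 20; K < 20, so no, the predator goes extinct.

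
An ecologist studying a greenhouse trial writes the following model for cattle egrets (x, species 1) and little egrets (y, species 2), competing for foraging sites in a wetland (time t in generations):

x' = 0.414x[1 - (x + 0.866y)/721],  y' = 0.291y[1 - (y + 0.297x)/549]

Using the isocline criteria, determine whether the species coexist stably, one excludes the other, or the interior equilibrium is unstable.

stable coexistence

Compare the nullcline intercepts: K1/α12 = 721/0.866 = 833 > K2 = 549; K2/α21 = 549/0.297 = 1850 > K1 = 721.
Since both inequalities hold, each species can invade when rare, so the interior equilibrium is stable.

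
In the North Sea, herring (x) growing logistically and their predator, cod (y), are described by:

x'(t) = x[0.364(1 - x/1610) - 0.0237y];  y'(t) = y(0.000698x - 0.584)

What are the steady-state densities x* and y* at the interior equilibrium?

x* ≈ 837, y* ≈ 7.38

From dy/dt = 0 with y > 0: 0.000698x* = 0.584, so x* = 837.
Substitute into dx/dt = 0: 0.364(1 - 837/1610) = 0.0237y*.
The bracket is 0.48, giving y* = 0.175/0.0237 = 7.38.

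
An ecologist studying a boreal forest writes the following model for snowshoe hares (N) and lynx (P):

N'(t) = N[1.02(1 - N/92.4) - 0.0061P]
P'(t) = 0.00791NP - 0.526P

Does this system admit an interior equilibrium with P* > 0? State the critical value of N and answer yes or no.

Threshold N = 66.5; K > 66.5, so yes, the predator persists.

The predator equation gives dP/dt > 0 only when N > 0.526/0.00791 = 66.5.
Without the predator, N → K = 92.4. Since 92.4 > 66.5, the predator can invade and persist.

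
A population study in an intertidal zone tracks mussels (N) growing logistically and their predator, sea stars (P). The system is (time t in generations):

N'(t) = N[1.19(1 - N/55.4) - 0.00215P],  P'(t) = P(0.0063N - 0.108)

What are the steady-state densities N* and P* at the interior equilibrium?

From dP/dt = 0 with P > 0: 0.0063N* = 0.108, so N* = 17.1.
Substitute into dN/dt = 0: 1.19(1 - 17.1/55.4) = 0.00215P*.
The bracket is 0.691, giving P* = 0.822/0.00215 = 382.

N* ≈ 17.1, P* ≈ 382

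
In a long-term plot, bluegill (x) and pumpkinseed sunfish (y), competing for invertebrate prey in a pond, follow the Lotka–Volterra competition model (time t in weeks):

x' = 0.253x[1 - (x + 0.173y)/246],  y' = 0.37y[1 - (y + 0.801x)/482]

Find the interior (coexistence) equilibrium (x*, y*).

Setting both brackets to zero gives the nullclines x + 0.173y = 246 and 0.801x + y = 482.
Substituting y = 482 - 0.801x into the first: x(1 - 0.173·0.801) = 246 - 0.173·482.
So x* = 163/0.861 = 189, and then y* = 482 - 0.801·189 = 331.

x* ≈ 189, y* ≈ 331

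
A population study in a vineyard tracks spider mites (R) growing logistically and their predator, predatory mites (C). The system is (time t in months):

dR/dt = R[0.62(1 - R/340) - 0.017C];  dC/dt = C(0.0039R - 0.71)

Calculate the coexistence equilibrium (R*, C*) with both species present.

R* ≈ 182, C* ≈ 16.9

From dC/dt = 0 with C > 0: 0.0039R* = 0.71, so R* = 182.
Substitute into dR/dt = 0: 0.62(1 - 182/340) = 0.017C*.
The bracket is 0.465, giving C* = 0.288/0.017 = 16.9.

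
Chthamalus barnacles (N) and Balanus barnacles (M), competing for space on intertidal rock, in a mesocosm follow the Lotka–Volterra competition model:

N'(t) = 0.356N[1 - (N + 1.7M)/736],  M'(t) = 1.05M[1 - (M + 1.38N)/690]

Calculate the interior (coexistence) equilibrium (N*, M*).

N* ≈ 325, M* ≈ 242

Setting both brackets to zero gives the nullclines N + 1.7M = 736 and 1.38N + M = 690.
Substituting M = 690 - 1.38N into the first: N(1 - 1.7·1.38) = 736 - 1.7·690.
So N* = -437/-1.35 = 325, and then M* = 690 - 1.38·325 = 242.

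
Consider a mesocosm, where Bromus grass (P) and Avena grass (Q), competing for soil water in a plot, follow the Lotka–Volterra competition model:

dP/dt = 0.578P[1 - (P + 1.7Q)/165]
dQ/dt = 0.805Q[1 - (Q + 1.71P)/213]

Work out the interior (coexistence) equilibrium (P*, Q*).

P* ≈ 103, Q* ≈ 36.3

Setting both brackets to zero gives the nullclines P + 1.7Q = 165 and 1.71P + Q = 213.
Substituting Q = 213 - 1.71P into the first: P(1 - 1.7·1.71) = 165 - 1.7·213.
So P* = -197/-1.91 = 103, and then Q* = 213 - 1.71·103 = 36.3.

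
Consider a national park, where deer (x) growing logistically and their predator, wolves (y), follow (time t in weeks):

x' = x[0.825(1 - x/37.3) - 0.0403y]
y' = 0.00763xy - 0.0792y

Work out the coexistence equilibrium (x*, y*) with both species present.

x* ≈ 10.4, y* ≈ 14.8

From dy/dt = 0 with y > 0: 0.00763x* = 0.0792, so x* = 10.4.
Substitute into dx/dt = 0: 0.825(1 - 10.4/37.3) = 0.0403y*.
The bracket is 0.722, giving y* = 0.595/0.0403 = 14.8.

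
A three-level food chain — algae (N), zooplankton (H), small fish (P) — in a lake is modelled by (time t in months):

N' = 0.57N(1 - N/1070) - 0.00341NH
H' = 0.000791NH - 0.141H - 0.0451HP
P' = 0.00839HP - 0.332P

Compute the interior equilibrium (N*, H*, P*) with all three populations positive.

N* ≈ 817, H* ≈ 39.6, P* ≈ 11.2

From dP/dt = 0: 0.00839H* = 0.332, so H* = 39.6.
From dN/dt = 0: 0.57(1 - N*/1070) = 0.00341·39.6, giving N* = 1070·(1 - 0.237) = 817.
From dH/dt = 0: 0.000791·817 - 0.141 = 0.0451P*, so P* = 0.505/0.0451 = 11.2.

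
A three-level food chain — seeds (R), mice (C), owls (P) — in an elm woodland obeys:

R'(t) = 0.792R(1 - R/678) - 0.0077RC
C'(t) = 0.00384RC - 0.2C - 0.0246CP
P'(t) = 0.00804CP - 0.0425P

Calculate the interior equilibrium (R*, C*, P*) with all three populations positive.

From dP/dt = 0: 0.00804C* = 0.0425, so C* = 5.29.
From dR/dt = 0: 0.792(1 - R*/678) = 0.0077·5.29, giving R* = 678·(1 - 0.0514) = 643.
From dC/dt = 0: 0.00384·643 - 0.2 = 0.0246P*, so P* = 2.27/0.0246 = 92.3.

R* ≈ 643, C* ≈ 5.29, P* ≈ 92.3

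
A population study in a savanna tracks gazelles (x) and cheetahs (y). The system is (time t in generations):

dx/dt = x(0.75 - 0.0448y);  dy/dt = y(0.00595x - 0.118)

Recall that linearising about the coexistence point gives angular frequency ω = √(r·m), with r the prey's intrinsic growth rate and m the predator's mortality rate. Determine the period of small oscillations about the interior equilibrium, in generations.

Here r = 0.75 and m = 0.118, so r·m = 0.0885.
ω = √0.0885 = 0.297 per generation, hence T = 2π/ω ≈ 21.1 generations.

T ≈ 21.1 generations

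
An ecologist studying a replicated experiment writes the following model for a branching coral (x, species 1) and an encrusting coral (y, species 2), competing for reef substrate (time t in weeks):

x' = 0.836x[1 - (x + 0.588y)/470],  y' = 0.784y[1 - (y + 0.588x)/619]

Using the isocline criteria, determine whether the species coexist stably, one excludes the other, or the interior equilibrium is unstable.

stable coexistence

Compare the nullcline intercepts: K1/α12 = 470/0.588 = 799 > K2 = 619; K2/α21 = 619/0.588 = 1050 > K1 = 470.
Since both inequalities hold, each species can invade when rare, so the interior equilibrium is stable.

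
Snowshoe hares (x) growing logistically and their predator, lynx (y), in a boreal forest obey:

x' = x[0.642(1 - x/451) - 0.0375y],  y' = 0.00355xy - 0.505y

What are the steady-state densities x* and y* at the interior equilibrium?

x* ≈ 142, y* ≈ 11.7

From dy/dt = 0 with y > 0: 0.00355x* = 0.505, so x* = 142.
Substitute into dx/dt = 0: 0.642(1 - 142/451) = 0.0375y*.
The bracket is 0.685, giving y* = 0.44/0.0375 = 11.7.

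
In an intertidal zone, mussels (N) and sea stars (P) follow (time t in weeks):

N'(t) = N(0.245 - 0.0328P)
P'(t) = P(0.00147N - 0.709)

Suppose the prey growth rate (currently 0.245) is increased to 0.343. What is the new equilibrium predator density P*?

P* ≈ 10.5

At the interior fixed point, setting dN/dt = 0 with N > 0 fixes P* = (prey growth rate)/(NP coefficient) — independent of the other coefficients.
With the change, P* = 0.343/0.0328 = 10.5; it rises from 7.47.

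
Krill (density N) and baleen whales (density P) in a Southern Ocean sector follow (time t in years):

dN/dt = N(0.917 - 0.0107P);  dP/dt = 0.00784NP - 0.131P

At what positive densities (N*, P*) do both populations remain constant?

N* ≈ 16.7, P* ≈ 85.7

Set dP/dt = 0 with P > 0: 0.00784N - 0.131 = 0, so N* = 0.131/0.00784 = 16.7.
Set dN/dt = 0 with N > 0: 0.917 - 0.0107P = 0, so P* = 0.917/0.0107 = 85.7.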